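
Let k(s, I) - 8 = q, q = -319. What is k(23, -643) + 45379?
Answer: 45068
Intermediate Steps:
k(s, I) = -311 (k(s, I) = 8 - 319 = -311)
k(23, -643) + 45379 = -311 + 45379 = 45068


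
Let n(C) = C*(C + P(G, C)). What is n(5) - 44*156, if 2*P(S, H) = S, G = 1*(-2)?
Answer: -6844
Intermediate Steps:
G = -2
P(S, H) = S/2
n(C) = C*(-1 + C) (n(C) = C*(C + (1/2)*(-2)) = C*(C - 1) = C*(-1 + C))
n(5) - 44*156 = 5*(-1 + 5) - 44*156 = 5*4 - 6864 = 20 - 6864 = -6844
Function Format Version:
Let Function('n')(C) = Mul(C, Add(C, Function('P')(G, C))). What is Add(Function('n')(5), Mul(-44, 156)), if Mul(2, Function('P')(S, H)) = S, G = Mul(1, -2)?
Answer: -6844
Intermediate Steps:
G = -2
Function('P')(S, H) = Mul(Rational(1, 2), S)
Function('n')(C) = Mul(C, Add(-1, C)) (Function('n')(C) = Mul(C, Add(C, Mul(Rational(1, 2), -2))) = Mul(C, Add(C, -1)) = Mul(C, Add(-1, C)))
Add(Function('n')(5), Mul(-44, 156)) = Add(Mul(5, Add(-1, 5)), Mul(-44, 156)) = Add(Mul(5, 4), -6864) = Add(20, -6864) = -6844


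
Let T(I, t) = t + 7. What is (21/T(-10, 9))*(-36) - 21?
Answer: -273/4 ≈ -68.250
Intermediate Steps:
T(I, t) = 7 + t
(21/T(-10, 9))*(-36) - 21 = (21/(7 + 9))*(-36) - 21 = (21/16)*(-36) - 21 = -189/4 - 21 = -273/4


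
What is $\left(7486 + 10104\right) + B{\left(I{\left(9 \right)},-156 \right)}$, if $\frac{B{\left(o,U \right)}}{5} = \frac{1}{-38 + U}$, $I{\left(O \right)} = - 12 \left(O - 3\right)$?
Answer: $\frac{3412455}{194} \approx 17590.0$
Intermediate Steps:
$I{\left(O \right)} = 36 - 12 O$ ($I{\left(O \right)} = - 12 \left(-3 + O\right) = 36 - 12 O$)
$B{\left(o,U \right)} = \frac{5}{-38 + U}$
$\left(7486 + 10104\right) + B{\left(I{\left(9 \right)},-156 \right)} = \left(7486 + 10104\right) + \frac{5}{-38 - 156} = 17590 + \frac{5}{-194} = 17590 + 5 \left(- \frac{1}{194}\right) = 17590 - \frac{5}{194} = \frac{3412455}{194}$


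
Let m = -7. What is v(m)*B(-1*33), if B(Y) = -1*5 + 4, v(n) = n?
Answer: 7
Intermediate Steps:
B(Y) = -1 (B(Y) = -5 + 4 = -1)
v(m)*B(-1*33) = -7*(-1) = 7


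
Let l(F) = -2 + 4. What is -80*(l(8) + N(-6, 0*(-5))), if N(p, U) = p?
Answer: 320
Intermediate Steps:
l(F) = 2
-80*(l(8) + N(-6, 0*(-5))) = -80*(2 - 6) = -80*(-4) = 320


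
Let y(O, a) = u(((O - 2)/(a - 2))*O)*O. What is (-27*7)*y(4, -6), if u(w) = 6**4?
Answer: -979776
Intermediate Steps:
u(w) = 1296
y(O, a) = 1296*O
(-27*7)*y(4, -6) = (-27*7)*(1296*4) = -189*5184 = -979776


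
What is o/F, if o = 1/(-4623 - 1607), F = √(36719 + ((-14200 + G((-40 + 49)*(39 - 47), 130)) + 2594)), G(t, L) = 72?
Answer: -√25185/156902550 ≈ -1.0114e-6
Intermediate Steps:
F = √25185 (F = √(36719 + ((-14200 + 72) + 2594)) = √(36719 + (-14128 + 2594)) = √(36719 - 11534) = √25185 ≈ 158.70)
o = -1/6230 (o = 1/(-6230) = -1/6230 ≈ -0.00016051)
o/F = -√25185/25185/6230 = -√25185/156902550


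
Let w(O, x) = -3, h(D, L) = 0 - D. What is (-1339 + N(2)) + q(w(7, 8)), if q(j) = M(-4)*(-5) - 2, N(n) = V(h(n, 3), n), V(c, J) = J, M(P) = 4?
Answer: -1359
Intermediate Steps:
h(D, L) = -D
N(n) = n
q(j) = -22 (q(j) = 4*(-5) - 2 = -20 - 2 = -22)
(-1339 + N(2)) + q(w(7, 8)) = (-1339 + 2) - 22 = -1337 - 22 = -1359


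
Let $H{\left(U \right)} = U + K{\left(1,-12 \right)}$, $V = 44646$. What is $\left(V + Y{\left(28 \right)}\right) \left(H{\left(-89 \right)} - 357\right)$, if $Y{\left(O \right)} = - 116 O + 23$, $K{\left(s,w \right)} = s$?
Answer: $-18432345$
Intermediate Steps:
$H{\left(U \right)} = 1 + U$ ($H{\left(U \right)} = U + 1 = 1 + U$)
$Y{\left(O \right)} = 23 - 116 O$
$\left(V + Y{\left(28 \right)}\right) \left(H{\left(-89 \right)} - 357\right) = \left(44646 + \left(23 - 3248\right)\right) \left(\left(1 - 89\right) - 357\right) = \left(44646 + \left(23 - 3248\right)\right) \left(-88 - 357\right) = \left(44646 - 3225\right) \left(-445\right) = 41421 \left(-445\right) = -18432345$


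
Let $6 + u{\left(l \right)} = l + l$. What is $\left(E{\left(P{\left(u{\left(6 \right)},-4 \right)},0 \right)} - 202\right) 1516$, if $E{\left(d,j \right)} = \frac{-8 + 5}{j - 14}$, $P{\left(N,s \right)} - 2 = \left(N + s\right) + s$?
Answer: $- \frac{2141350}{7} \approx -3.0591 \cdot 10^{5}$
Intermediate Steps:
$u{\left(l \right)} = -6 + 2 l$ ($u{\left(l \right)} = -6 + \left(l + l\right) = -6 + 2 l$)
$P{\left(N,s \right)} = 2 + N + 2 s$ ($P{\left(N,s \right)} = 2 + \left(\left(N + s\right) + s\right) = 2 + \left(N + 2 s\right) = 2 + N + 2 s$)
$E{\left(d,j \right)} = - \frac{3}{-14 + j}$
$\left(E{\left(P{\left(u{\left(6 \right)},-4 \right)},0 \right)} - 202\right) 1516 = \left(- \frac{3}{-14 + 0} - 202\right) 1516 = \left(- \frac{3}{-14} - 202\right) 1516 = \left(\left(-3\right) \left(- \frac{1}{14}\right) - 202\right) 1516 = \left(\frac{3}{14} - 202\right) 1516 = \left(- \frac{2825}{14}\right) 1516 = - \frac{2141350}{7}$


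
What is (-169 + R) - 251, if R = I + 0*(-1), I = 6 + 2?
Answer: -412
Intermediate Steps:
I = 8
R = 8 (R = 8 + 0*(-1) = 8 + 0 = 8)
(-169 + R) - 251 = (-169 + 8) - 251 = -161 - 251 = -412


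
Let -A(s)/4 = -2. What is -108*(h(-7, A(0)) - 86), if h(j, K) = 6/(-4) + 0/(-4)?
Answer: 9450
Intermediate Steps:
A(s) = 8 (A(s) = -4*(-2) = 8)
h(j, K) = -3/2 (h(j, K) = 6*(-¼) + 0*(-¼) = -3/2 + 0 = -3/2)
-108*(h(-7, A(0)) - 86) = -108*(-3/2 - 86) = -108*(-175/2) = 9450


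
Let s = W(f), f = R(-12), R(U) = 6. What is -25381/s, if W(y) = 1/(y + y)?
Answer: -304572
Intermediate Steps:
f = 6
W(y) = 1/(2*y)
s = 1/12 (s = (½)/6 = (½)*(⅙) = 1/12 ≈ 0.083333)
-25381/s = -25381/1/12 = -25381*12 = -304572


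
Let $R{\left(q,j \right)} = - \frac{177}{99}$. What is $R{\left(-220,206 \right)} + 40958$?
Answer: $\frac{1351555}{33} \approx 40956.0$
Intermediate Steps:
$R{\left(q,j \right)} = - \frac{59}{33}$ ($R{\left(q,j \right)} = \left(-177\right) \frac{1}{99} = - \frac{59}{33}$)
$R{\left(-220,206 \right)} + 40958 = - \frac{59}{33} + 40958 = \frac{1351555}{33}$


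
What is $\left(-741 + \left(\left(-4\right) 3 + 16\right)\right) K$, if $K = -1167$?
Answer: $860079$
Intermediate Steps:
$\left(-741 + \left(\left(-4\right) 3 + 16\right)\right) K = \left(-741 + \left(\left(-4\right) 3 + 16\right)\right) \left(-1167\right) = \left(-741 + \left(-12 + 16\right)\right) \left(-1167\right) = \left(-741 + 4\right) \left(-1167\right) = \left(-737\right) \left(-1167\right) = 860079$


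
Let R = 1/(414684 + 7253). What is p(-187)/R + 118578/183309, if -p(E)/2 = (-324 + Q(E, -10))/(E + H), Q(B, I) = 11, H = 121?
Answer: -8069644663585/2016399 ≈ -4.0020e+6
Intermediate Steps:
R = 1/421937 ≈ 2.3700e-6
p(E) = 626/(121 + E) (p(E) = -2*(-324 + 11)/(E + 121) = -(-626)/(121 + E) = 626/(121 + E))
p(-187)/R + 118578/183309 = (626/(121 - 187))/(1/421937) + 118578/183309 = (626/(-66))*421937 + 118578*(1/183309) = (626*(-1/66))*421937 + 39526/61103 = -313/33*421937 + 39526/61103 = -132066281/33 + 39526/61103 = -8069644663585/2016399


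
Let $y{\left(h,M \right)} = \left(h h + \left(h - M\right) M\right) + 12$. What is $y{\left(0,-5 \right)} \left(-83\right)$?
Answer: $1079$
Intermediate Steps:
$y{\left(h,M \right)} = 12 + h^{2} + M \left(h - M\right)$ ($y{\left(h,M \right)} = \left(h^{2} + M \left(h - M\right)\right) + 12 = 12 + h^{2} + M \left(h - M\right)$)
$y{\left(0,-5 \right)} \left(-83\right) = \left(12 + 0^{2} - \left(-5\right)^{2} - 0\right) \left(-83\right) = \left(12 + 0 - 25 + 0\right) \left(-83\right) = \left(-13\right) \left(-83\right) = 1079$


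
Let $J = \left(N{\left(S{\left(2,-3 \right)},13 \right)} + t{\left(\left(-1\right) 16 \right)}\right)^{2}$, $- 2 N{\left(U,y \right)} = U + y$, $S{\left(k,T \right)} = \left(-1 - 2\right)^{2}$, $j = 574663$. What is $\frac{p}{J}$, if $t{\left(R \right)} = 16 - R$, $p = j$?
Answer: $\frac{574663}{441} \approx 1303.1$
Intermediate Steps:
$p = 574663$
$S{\left(k,T \right)} = 9$ ($S{\left(k,T \right)} = \left(-3\right)^{2} = 9$)
$N{\left(U,y \right)} = - \frac{U}{2} - \frac{y}{2}$ ($N{\left(U,y \right)} = - \frac{U + y}{2} = - \frac{U}{2} - \frac{y}{2}$)
$J = 441$ ($J = \left(\left(\left(- \frac{1}{2}\right) 9 - \frac{13}{2}\right) + \left(16 - \left(-1\right) 16\right)\right)^{2} = \left(\left(- \frac{9}{2} - \frac{13}{2}\right) + \left(16 - -16\right)\right)^{2} = \left(-11 + \left(16 + 16\right)\right)^{2} = \left(-11 + 32\right)^{2} = 21^{2} = 441$)
$\frac{p}{J} = \frac{574663}{441}$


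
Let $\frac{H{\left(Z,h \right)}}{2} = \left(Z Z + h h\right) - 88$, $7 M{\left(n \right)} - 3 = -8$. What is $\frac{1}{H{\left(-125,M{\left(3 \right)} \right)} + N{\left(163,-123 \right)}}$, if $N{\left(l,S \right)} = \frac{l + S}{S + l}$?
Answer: $\frac{49}{1522725} \approx 3.2179 \cdot 10^{-5}$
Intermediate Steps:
$M{\left(n \right)} = - \frac{5}{7}$ ($M{\left(n \right)} = \frac{3}{7} + \frac{1}{7} \left(-8\right) = \frac{3}{7} - \frac{8}{7} = - \frac{5}{7}$)
$N{\left(l,S \right)} = 1$ ($N{\left(l,S \right)} = \frac{S + l}{S + l} = 1$)
$H{\left(Z,h \right)} = -176 + 2 Z^{2} + 2 h^{2}$ ($H{\left(Z,h \right)} = 2 \left(\left(Z Z + h h\right) - 88\right) = 2 \left(\left(Z^{2} + h^{2}\right) - 88\right) = 2 \left(-88 + Z^{2} + h^{2}\right) = -176 + 2 Z^{2} + 2 h^{2}$)
$\frac{1}{H{\left(-125,M{\left(3 \right)} \right)} + N{\left(163,-123 \right)}} = \frac{1}{\left(-176 + 2 \left(-125\right)^{2} + 2 \left(- \frac{5}{7}\right)^{2}\right) + 1} = \frac{1}{\left(-176 + 2 \cdot 15625 + 2 \cdot \frac{25}{49}\right) + 1} = \frac{1}{\left(-176 + 31250 + \frac{50}{49}\right) + 1} = \frac{1}{\frac{1522676}{49} + 1} = \frac{1}{\frac{1522725}{49}} = \frac{49}{1522725}$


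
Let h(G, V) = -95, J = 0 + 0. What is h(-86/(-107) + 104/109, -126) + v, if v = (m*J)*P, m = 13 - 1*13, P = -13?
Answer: -95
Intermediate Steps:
m = 0 (m = 13 - 13 = 0)
J = 0
v = 0 (v = (0*0)*(-13) = 0*(-13) = 0)
h(-86/(-107) + 104/109, -126) + v = -95 + 0 = -95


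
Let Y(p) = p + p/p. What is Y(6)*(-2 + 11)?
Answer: 63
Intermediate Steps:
Y(p) = 1 + p (Y(p) = p + 1 = 1 + p)
Y(6)*(-2 + 11) = (1 + 6)*(-2 + 11) = 7*9 = 63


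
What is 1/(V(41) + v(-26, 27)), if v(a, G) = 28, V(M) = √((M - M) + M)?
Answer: 28/743 - √41/743 ≈ 0.029067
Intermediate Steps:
V(M) = √M (V(M) = √(0 + M) = √M)
1/(V(41) + v(-26, 27)) = 1/(√41 + 28) = 1/(28 + √41)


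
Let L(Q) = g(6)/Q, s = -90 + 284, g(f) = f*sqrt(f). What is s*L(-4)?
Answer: -291*sqrt(6) ≈ -712.80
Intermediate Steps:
g(f) = f**(3/2)
s = 194
L(Q) = 6*sqrt(6)/Q (L(Q) = 6**(3/2)/Q = (6*sqrt(6))/Q = 6*sqrt(6)/Q)
s*L(-4) = 194*(6*sqrt(6)/(-4)) = 194*(6*sqrt(6)*(-1/4)) = 194*(-3*sqrt(6)/2) = -291*sqrt(6)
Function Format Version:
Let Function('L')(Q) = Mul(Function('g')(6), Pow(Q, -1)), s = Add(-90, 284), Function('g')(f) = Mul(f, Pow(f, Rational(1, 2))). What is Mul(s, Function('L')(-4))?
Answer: Mul(-291, Pow(6, Rational(1, 2))) ≈ -712.80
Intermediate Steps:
Function('g')(f) = Pow(f, Rational(3, 2))
s = 194
Function('L')(Q) = Mul(6, Pow(6, Rational(1, 2)), Pow(Q, -1)) (Function('L')(Q) = Mul(Pow(6, Rational(3, 2)), Pow(Q, -1)) = Mul(Mul(6, Pow(6, Rational(1, 2))), Pow(Q, -1)) = Mul(6, Pow(6, Rational(1, 2)), Pow(Q, -1)))
Mul(s, Function('L')(-4)) = Mul(194, Mul(6, Pow(6, Rational(1, 2)), Pow(-4, -1))) = Mul(194, Mul(6, Pow(6, Rational(1, 2)), Rational(-1, 4))) = Mul(194, Mul(Rational(-3, 2), Pow(6, Rational(1, 2)))) = Mul(-291, Pow(6, Rational(1, 2)))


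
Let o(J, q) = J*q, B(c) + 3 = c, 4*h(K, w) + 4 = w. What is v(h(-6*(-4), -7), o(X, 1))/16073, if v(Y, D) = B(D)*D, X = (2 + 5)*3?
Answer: 378/16073 ≈ 0.023518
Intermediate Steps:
h(K, w) = -1 + w/4
X = 21 (X = 7*3 = 21)
B(c) = -3 + c
v(Y, D) = D*(-3 + D) (v(Y, D) = (-3 + D)*D = D*(-3 + D))
v(h(-6*(-4), -7), o(X, 1))/16073 = ((21*1)*(-3 + 21*1))/16073 = (21*(-3 + 21))*(1/16073) = (21*18)*(1/16073) = 378*(1/16073) = 378/16073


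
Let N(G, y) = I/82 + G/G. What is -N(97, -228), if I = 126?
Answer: -104/41 ≈ -2.5366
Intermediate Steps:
N(G, y) = 104/41 (N(G, y) = 126/82 + G/G = 126*(1/82) + 1 = 63/41 + 1 = 104/41)
-N(97, -228) = -1*104/41 = -104/41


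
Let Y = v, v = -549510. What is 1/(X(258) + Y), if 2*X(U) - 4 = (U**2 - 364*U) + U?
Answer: -1/563053 ≈ -1.7760e-6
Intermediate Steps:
X(U) = 2 + U**2/2 - 363*U/2 (X(U) = 2 + ((U**2 - 364*U) + U)/2 = 2 + (U**2 - 363*U)/2 = 2 + (U**2/2 - 363*U/2) = 2 + U**2/2 - 363*U/2)
Y = -549510
1/(X(258) + Y) = 1/((2 + (1/2)*258**2 - 363/2*258) - 549510) = 1/((2 + (1/2)*66564 - 46827) - 549510) = 1/((2 + 33282 - 46827) - 549510) = 1/(-13543 - 549510) = 1/(-563053) = -1/563053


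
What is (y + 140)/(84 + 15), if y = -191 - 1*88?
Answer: -139/99 ≈ -1.4040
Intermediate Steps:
y = -279 (y = -191 - 88 = -279)
(y + 140)/(84 + 15) = (-279 + 140)/(84 + 15) = -139/99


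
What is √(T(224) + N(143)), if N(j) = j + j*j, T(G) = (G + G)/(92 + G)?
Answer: 16*√502045/79 ≈ 143.50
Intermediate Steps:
T(G) = 2*G/(92 + G) (T(G) = (2*G)/(92 + G) = 2*G/(92 + G))
N(j) = j + j²
√(T(224) + N(143)) = √(2*224/(92 + 224) + 143*(1 + 143)) = √(2*224/316 + 143*144) = √(2*224*(1/316) + 20592) = √(112/79 + 20592) = √(1626880/79) = 16*√502045/79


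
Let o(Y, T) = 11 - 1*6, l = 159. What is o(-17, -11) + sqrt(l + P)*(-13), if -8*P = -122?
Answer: 5 - 13*sqrt(697)/2 ≈ -166.60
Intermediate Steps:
P = 61/4 (P = -1/8*(-122) = 61/4 ≈ 15.250)
o(Y, T) = 5 (o(Y, T) = 11 - 6 = 5)
o(-17, -11) + sqrt(l + P)*(-13) = 5 + sqrt(159 + 61/4)*(-13) = 5 + sqrt(697/4)*(-13) = 5 + (sqrt(697)/2)*(-13) = 5 - 13*sqrt(697)/2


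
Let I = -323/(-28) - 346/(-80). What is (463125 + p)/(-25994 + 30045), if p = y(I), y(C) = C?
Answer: 129679441/1134280 ≈ 114.33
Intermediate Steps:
I = 4441/280 (I = -323*(-1/28) - 346*(-1/80) = 323/28 + 173/40 = 4441/280 ≈ 15.861)
p = 4441/280 ≈ 15.861
(463125 + p)/(-25994 + 30045) = (463125 + 4441/280)/(-25994 + 30045) = (129679441/280)/4051 = (129679441/280)*(1/4051) = 129679441/1134280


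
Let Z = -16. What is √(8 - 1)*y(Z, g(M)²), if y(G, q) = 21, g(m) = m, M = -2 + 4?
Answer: 21*√7 ≈ 55.561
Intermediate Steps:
M = 2
√(8 - 1)*y(Z, g(M)²) = √(8 - 1)*21 = √7*21 = 21*√7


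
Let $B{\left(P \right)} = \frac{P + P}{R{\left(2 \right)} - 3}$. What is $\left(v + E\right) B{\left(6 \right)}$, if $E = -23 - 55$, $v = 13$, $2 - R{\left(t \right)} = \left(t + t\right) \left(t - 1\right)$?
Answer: $156$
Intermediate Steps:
$R{\left(t \right)} = 2 - 2 t \left(-1 + t\right)$ ($R{\left(t \right)} = 2 - \left(t + t\right) \left(t - 1\right) = 2 - 2 t \left(-1 + t\right)$)
$E = -78$ ($E = -23 - 55 = -78$)
$B{\left(P \right)} = - \frac{2 P}{5}$ ($B{\left(P \right)} = \frac{P + P}{\left(2 - 2 \cdot 2^{2} + 2 \cdot 2\right) - 3} = \frac{2 P}{\left(2 - 8 + 4\right) - 3} = \frac{2 P}{-2 - 3} = \frac{2 P}{-5} = 2 P \left(- \frac{1}{5}\right) = - \frac{2 P}{5}$)
$\left(v + E\right) B{\left(6 \right)} = \left(13 - 78\right) \left(\left(- \frac{2}{5}\right) 6\right) = \left(-65\right) \left(- \frac{12}{5}\right) = 156$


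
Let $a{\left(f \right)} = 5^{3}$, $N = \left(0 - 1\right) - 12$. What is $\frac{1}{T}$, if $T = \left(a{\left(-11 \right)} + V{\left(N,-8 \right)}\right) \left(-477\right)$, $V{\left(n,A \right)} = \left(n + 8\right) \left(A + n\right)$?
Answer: $- \frac{1}{109710} \approx -9.1149 \cdot 10^{-6}$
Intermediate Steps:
$N = -13$ ($N = \left(0 - 1\right) - 12 = -1 - 12 = -13$)
$a{\left(f \right)} = 125$
$V{\left(n,A \right)} = \left(8 + n\right) \left(A + n\right)$
$T = -109710$ ($T = \left(125 + \left(\left(-13\right)^{2} + 8 \left(-8\right) + 8 \left(-13\right) - -104\right)\right) \left(-477\right) = \left(125 + \left(169 - 64 - 104 + 104\right)\right) \left(-477\right) = \left(125 + 105\right) \left(-477\right) = 230 \left(-477\right) = -109710$)
$\frac{1}{T} = \frac{1}{-109710} = - \frac{1}{109710}$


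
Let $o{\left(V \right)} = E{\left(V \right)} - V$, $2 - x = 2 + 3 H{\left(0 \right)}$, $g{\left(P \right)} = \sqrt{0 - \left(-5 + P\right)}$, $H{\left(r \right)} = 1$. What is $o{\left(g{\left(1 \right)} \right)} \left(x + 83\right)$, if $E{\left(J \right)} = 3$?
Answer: $80$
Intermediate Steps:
$g{\left(P \right)} = \sqrt{5 - P}$
$x = -3$ ($x = 2 - \left(2 + 3 \cdot 1\right) = 2 - \left(2 + 3\right) = 2 - 5 = -3$)
$o{\left(V \right)} = 3 - V$
$o{\left(g{\left(1 \right)} \right)} \left(x + 83\right) = \left(3 - \sqrt{5 - 1}\right) \left(-3 + 83\right) = \left(3 - \sqrt{5 - 1}\right) 80 = \left(3 - \sqrt{4}\right) 80 = \left(3 - 2\right) 80 = 1 \cdot 80 = 80$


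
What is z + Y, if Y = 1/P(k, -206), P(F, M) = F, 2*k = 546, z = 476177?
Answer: 129996322/273 ≈ 4.7618e+5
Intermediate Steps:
k = 273 (k = (½)*546 = 273)
Y = 1/273 ≈ 0.0036630
z + Y = 476177 + 1/273 = 129996322/273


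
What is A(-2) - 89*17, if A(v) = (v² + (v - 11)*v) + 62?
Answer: -1421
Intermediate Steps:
A(v) = 62 + v² + v*(-11 + v) (A(v) = (v² + (-11 + v)*v) + 62 = (v² + v*(-11 + v)) + 62 = 62 + v² + v*(-11 + v))
A(-2) - 89*17 = (62 - 11*(-2) + 2*(-2)²) - 89*17 = (62 + 22 + 2*4) - 1*1513 = (62 + 22 + 8) - 1513 = 92 - 1513 = -1421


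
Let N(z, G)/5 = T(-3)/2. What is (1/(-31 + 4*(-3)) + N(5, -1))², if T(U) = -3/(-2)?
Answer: 410881/29584 ≈ 13.889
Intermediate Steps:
T(U) = 3/2 (T(U) = -3*(-½) = 3/2)
N(z, G) = 15/4 (N(z, G) = 5*((3/2)/2) = 5*((3/2)*(½)) = 5*(¾) = 15/4)
(1/(-31 + 4*(-3)) + N(5, -1))² = (1/(-31 + 4*(-3)) + 15/4)² = (1/(-31 - 12) + 15/4)² = (1/(-43) + 15/4)² = (-1/43 + 15/4)² = (641/172)² = 410881/29584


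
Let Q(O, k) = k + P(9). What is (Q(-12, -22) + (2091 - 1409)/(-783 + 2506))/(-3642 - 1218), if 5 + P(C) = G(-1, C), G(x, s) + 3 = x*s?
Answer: 13303/1674756 ≈ 0.0079432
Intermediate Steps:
G(x, s) = -3 + s*x (G(x, s) = -3 + x*s = -3 + s*x)
P(C) = -8 - C (P(C) = -5 + (-3 + C*(-1)) = -5 + (-3 - C) = -8 - C)
Q(O, k) = -17 + k (Q(O, k) = k + (-8 - 1*9) = k + (-8 - 9) = k - 17 = -17 + k)
(Q(-12, -22) + (2091 - 1409)/(-783 + 2506))/(-3642 - 1218) = ((-17 - 22) + (2091 - 1409)/(-783 + 2506))/(-3642 - 1218) = (-39 + 682/1723)/(-4860) = (-39 + 682*(1/1723))*(-1/4860) = (-39 + 682/1723)*(-1/4860) = -66515/1723*(-1/4860) = 13303/1674756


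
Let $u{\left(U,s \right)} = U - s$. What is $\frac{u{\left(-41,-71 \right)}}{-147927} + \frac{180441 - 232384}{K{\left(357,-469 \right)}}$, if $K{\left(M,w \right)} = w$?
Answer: $\frac{2561252697}{23125921} \approx 110.75$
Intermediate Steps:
$\frac{u{\left(-41,-71 \right)}}{-147927} + \frac{180441 - 232384}{K{\left(357,-469 \right)}} = \frac{-41 - -71}{-147927} + \frac{180441 - 232384}{-469} = \left(-41 + 71\right) \left(- \frac{1}{147927}\right) - - \frac{51943}{469} = 30 \left(- \frac{1}{147927}\right) + \frac{51943}{469} = - \frac{10}{49309} + \frac{51943}{469} = \frac{2561252697}{23125921}$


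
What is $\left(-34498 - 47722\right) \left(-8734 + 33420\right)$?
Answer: $-2029682920$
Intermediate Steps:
$\left(-34498 - 47722\right) \left(-8734 + 33420\right) = \left(-82220\right) 24686 = -2029682920$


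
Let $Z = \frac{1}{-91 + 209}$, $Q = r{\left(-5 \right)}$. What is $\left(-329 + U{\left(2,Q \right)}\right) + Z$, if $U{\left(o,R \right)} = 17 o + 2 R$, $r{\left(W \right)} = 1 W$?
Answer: $- \frac{35989}{118} \approx -304.99$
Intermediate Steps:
$r{\left(W \right)} = W$
$Q = -5$
$Z = \frac{1}{118} \approx 0.0084746$
$U{\left(o,R \right)} = 2 R + 17 o$
$\left(-329 + U{\left(2,Q \right)}\right) + Z = \left(-329 + \left(2 \left(-5\right) + 17 \cdot 2\right)\right) + \frac{1}{118} = \left(-329 + \left(-10 + 34\right)\right) + \frac{1}{118} = \left(-329 + 24\right) + \frac{1}{118} = -305 + \frac{1}{118} = - \frac{35989}{118}$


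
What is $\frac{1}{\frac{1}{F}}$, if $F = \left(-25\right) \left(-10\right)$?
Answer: $250$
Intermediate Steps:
$F = 250$
$\frac{1}{\frac{1}{F}} = \frac{1}{\frac{1}{250}} = 250$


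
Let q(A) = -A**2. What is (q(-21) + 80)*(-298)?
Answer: 107578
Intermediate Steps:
(q(-21) + 80)*(-298) = (-1*(-21)**2 + 80)*(-298) = (-1*441 + 80)*(-298) = (-441 + 80)*(-298) = -361*(-298) = 107578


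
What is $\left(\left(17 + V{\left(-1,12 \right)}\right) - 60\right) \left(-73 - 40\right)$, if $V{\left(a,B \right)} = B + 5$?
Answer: $2938$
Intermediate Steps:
$V{\left(a,B \right)} = 5 + B$
$\left(\left(17 + V{\left(-1,12 \right)}\right) - 60\right) \left(-73 - 40\right) = \left(\left(17 + \left(5 + 12\right)\right) - 60\right) \left(-73 - 40\right) = \left(\left(17 + 17\right) - 60\right) \left(-113\right) = \left(34 - 60\right) \left(-113\right) = \left(-26\right) \left(-113\right) = 2938$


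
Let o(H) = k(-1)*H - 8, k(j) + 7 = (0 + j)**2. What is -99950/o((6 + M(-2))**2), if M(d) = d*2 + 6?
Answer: 49975/196 ≈ 254.97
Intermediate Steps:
M(d) = 6 + 2*d (M(d) = 2*d + 6 = 6 + 2*d)
k(j) = -7 + j**2 (k(j) = -7 + (0 + j)**2 = -7 + j**2)
o(H) = -8 - 6*H (o(H) = (-7 + (-1)**2)*H - 8 = (-7 + 1)*H - 8 = -6*H - 8 = -8 - 6*H)
-99950/o((6 + M(-2))**2) = -99950/(-8 - 6*(6 + (6 + 2*(-2)))**2) = -99950/(-8 - 6*(6 + (6 - 4))**2) = -99950/(-8 - 6*(6 + 2)**2) = -99950/(-8 - 6*8**2) = -99950/(-8 - 6*64) = -99950/(-8 - 384) = -99950/(-392) = -99950*(-1/392) = 49975/196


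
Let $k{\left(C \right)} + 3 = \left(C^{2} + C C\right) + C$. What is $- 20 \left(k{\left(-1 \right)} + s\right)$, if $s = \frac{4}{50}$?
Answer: $\frac{192}{5} \approx 38.4$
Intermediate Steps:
$k{\left(C \right)} = -3 + C + 2 C^{2}$ ($k{\left(C \right)} = -3 + \left(\left(C^{2} + C C\right) + C\right) = -3 + \left(\left(C^{2} + C^{2}\right) + C\right) = -3 + \left(2 C^{2} + C\right) = -3 + \left(C + 2 C^{2}\right) = -3 + C + 2 C^{2}$)
$s = \frac{2}{25}$ ($s = 4 \cdot \frac{1}{50} = \frac{2}{25} \approx 0.08$)
$- 20 \left(k{\left(-1 \right)} + s\right) = - 20 \left(\left(-3 - 1 + 2 \left(-1\right)^{2}\right) + \frac{2}{25}\right) = - 20 \left(\left(-3 - 1 + 2 \cdot 1\right) + \frac{2}{25}\right) = - 20 \left(\left(-3 - 1 + 2\right) + \frac{2}{25}\right) = - 20 \left(-2 + \frac{2}{25}\right) = \left(-20\right) \left(- \frac{48}{25}\right) = \frac{192}{5}$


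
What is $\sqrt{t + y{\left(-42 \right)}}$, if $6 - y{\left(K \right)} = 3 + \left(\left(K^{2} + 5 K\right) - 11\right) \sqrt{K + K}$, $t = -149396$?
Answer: $\sqrt{-149393 - 3086 i \sqrt{21}} \approx 18.274 - 386.95 i$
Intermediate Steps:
$y{\left(K \right)} = 3 - \sqrt{2} \sqrt{K} \left(-11 + K^{2} + 5 K\right)$ ($y{\left(K \right)} = 6 - \left(3 + \left(\left(K^{2} + 5 K\right) - 11\right) \sqrt{K + K}\right) = 6 - \left(3 + \left(-11 + K^{2} + 5 K\right) \sqrt{2 K}\right) = 6 - \left(3 + \left(-11 + K^{2} + 5 K\right) \sqrt{2} \sqrt{K}\right) = 6 - \left(3 + \sqrt{2} \sqrt{K} \left(-11 + K^{2} + 5 K\right)\right) = 3 - \sqrt{2} \sqrt{K} \left(-11 + K^{2} + 5 K\right)$)
$\sqrt{t + y{\left(-42 \right)}} = \sqrt{-149396 + \left(3 - \sqrt{2} \left(-42\right)^{\frac{5}{2}} - 5 \sqrt{2} \left(-42\right)^{\frac{3}{2}} + 11 \sqrt{2} \sqrt{-42}\right)} = \sqrt{-149396 + \left(3 - \sqrt{2} \cdot 1764 i \sqrt{42} - 5 \sqrt{2} \left(- 42 i \sqrt{42}\right) + 11 \sqrt{2} i \sqrt{42}\right)} = \sqrt{-149396 + \left(3 - 3528 i \sqrt{21} + 420 i \sqrt{21} + 22 i \sqrt{21}\right)} = \sqrt{-149396 + \left(3 - 3086 i \sqrt{21}\right)} = \sqrt{-149393 - 3086 i \sqrt{21}}$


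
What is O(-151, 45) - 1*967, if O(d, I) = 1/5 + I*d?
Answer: -38809/5 ≈ -7761.8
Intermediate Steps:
O(d, I) = ⅕ + I*d
O(-151, 45) - 1*967 = (⅕ + 45*(-151)) - 1*967 = (⅕ - 6795) - 967 = -33974/5 - 967 = -38809/5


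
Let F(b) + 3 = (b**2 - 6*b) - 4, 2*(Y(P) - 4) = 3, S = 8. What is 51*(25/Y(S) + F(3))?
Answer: -6426/11 ≈ -584.18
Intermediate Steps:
Y(P) = 11/2 (Y(P) = 4 + (1/2)*3 = 4 + 3/2 = 11/2)
F(b) = -7 + b**2 - 6*b (F(b) = -3 + ((b**2 - 6*b) - 4) = -3 + (-4 + b**2 - 6*b) = -7 + b**2 - 6*b)
51*(25/Y(S) + F(3)) = 51*(25/(11/2) + (-7 + 3**2 - 6*3)) = 51*(25*(2/11) + (-7 + 9 - 18)) = 51*(50/11 - 16) = 51*(-126/11) = -6426/11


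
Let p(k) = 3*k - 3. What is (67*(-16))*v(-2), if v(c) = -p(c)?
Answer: -9648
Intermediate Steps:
p(k) = -3 + 3*k
v(c) = 3 - 3*c (v(c) = -(-3 + 3*c) = 3 - 3*c)
(67*(-16))*v(-2) = (67*(-16))*(3 - 3*(-2)) = -1072*(3 + 6) = -1072*9 = -9648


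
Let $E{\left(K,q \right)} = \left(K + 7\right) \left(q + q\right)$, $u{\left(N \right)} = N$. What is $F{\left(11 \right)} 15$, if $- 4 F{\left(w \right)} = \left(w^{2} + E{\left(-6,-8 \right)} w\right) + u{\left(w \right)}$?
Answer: $165$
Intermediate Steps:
$E{\left(K,q \right)} = 2 q \left(7 + K\right)$ ($E{\left(K,q \right)} = \left(7 + K\right) 2 q = 2 q \left(7 + K\right)$)
$F{\left(w \right)} = - \frac{w^{2}}{4} + \frac{15 w}{4}$ ($F{\left(w \right)} = - \frac{\left(w^{2} + 2 \left(-8\right) \left(7 - 6\right) w\right) + w}{4} = - \frac{\left(w^{2} + 2 \left(-8\right) 1 w\right) + w}{4} = - \frac{\left(w^{2} - 16 w\right) + w}{4} = - \frac{w^{2} - 15 w}{4} = - \frac{w^{2}}{4} + \frac{15 w}{4}$)
$F{\left(11 \right)} 15 = \frac{1}{4} \cdot 11 \left(15 - 11\right) 15 = \frac{1}{4} \cdot 11 \cdot 4 \cdot 15 = 11 \cdot 15 = 165$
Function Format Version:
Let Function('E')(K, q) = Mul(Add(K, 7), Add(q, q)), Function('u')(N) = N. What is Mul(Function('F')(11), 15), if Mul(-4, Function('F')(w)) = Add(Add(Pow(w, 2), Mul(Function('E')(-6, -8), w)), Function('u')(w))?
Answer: 165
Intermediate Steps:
Function('E')(K, q) = Mul(2, q, Add(7, K)) (Function('E')(K, q) = Mul(Add(7, K), Mul(2, q)) = Mul(2, q, Add(7, K)))
Function('F')(w) = Add(Mul(Rational(-1, 4), Pow(w, 2)), Mul(Rational(15, 4), w)) (Function('F')(w) = Mul(Rational(-1, 4), Add(Add(Pow(w, 2), Mul(Mul(2, -8, Add(7, -6)), w)), w)) = Mul(Rational(-1, 4), Add(Add(Pow(w, 2), Mul(Mul(2, -8, 1), w)), w)) = Mul(Rational(-1, 4), Add(Add(Pow(w, 2), Mul(-16, w)), w)) = Mul(Rational(-1, 4), Add(Pow(w, 2), Mul(-15, w))) = Add(Mul(Rational(-1, 4), Pow(w, 2)), Mul(Rational(15, 4), w)))
Mul(Function('F')(11), 15) = Mul(Mul(Rational(1, 4), 11, Add(15, Mul(-1, 11))), 15) = Mul(Mul(Rational(1, 4), 11, Add(15, -11)), 15) = Mul(Mul(Rational(1, 4), 11, 4), 15) = Mul(11, 15) = 165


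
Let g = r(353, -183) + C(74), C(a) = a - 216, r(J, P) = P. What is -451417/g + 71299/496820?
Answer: 44859233223/32293300 ≈ 1389.1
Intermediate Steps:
C(a) = -216 + a
g = -325 (g = -183 + (-216 + 74) = -183 - 142 = -325)
-451417/g + 71299/496820 = -451417/(-325) + 71299/496820 = -451417*(-1/325) + 71299*(1/496820) = 451417/325 + 71299/496820 = 44859233223/32293300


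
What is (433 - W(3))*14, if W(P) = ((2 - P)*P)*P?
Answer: 6188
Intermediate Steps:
W(P) = P²*(2 - P) (W(P) = (P*(2 - P))*P = P²*(2 - P))
(433 - W(3))*14 = (433 - 3²*(2 - 1*3))*14 = (433 - 9*(2 - 3))*14 = (433 - 9*(-1))*14 = (433 - 1*(-9))*14 = (433 + 9)*14 = 442*14 = 6188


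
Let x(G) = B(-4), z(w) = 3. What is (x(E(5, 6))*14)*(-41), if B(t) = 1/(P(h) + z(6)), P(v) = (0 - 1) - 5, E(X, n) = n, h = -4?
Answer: 574/3 ≈ 191.33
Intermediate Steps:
P(v) = -6 (P(v) = -1 - 5 = -6)
B(t) = -1/3 (B(t) = 1/(-6 + 3) = 1/(-3) = -1/3)
x(G) = -1/3
(x(E(5, 6))*14)*(-41) = -1/3*14*(-41) = -14/3*(-41) = 574/3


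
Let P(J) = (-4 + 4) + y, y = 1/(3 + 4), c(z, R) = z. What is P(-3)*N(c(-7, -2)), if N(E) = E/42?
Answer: -1/42 ≈ -0.023810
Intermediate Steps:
N(E) = E/42 (N(E) = E*(1/42) = E/42)
y = 1/7 ≈ 0.14286
P(J) = 1/7 (P(J) = (-4 + 4) + 1/7 = 0 + 1/7 = 1/7)
P(-3)*N(c(-7, -2)) = ((1/42)*(-7))/7 = (1/7)*(-1/6) = -1/42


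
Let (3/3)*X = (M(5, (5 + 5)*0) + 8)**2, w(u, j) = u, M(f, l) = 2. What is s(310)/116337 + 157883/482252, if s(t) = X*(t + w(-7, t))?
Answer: 10993290057/18701250308 ≈ 0.58784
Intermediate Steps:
X = 100 (X = (2 + 8)**2 = 10**2 = 100)
s(t) = -700 + 100*t (s(t) = 100*(t - 7) = 100*(-7 + t) = -700 + 100*t)
s(310)/116337 + 157883/482252 = (-700 + 100*310)/116337 + 157883/482252 = (-700 + 31000)*(1/116337) + 157883*(1/482252) = 30300*(1/116337) + 157883/482252 = 10100/38779 + 157883/482252 = 10993290057/18701250308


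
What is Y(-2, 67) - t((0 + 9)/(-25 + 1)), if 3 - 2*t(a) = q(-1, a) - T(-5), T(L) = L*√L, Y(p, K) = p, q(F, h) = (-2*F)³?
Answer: ½ + 5*I*√5/2 ≈ 0.5 + 5.5902*I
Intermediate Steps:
q(F, h) = -8*F³
T(L) = L^(3/2)
t(a) = -5/2 - 5*I*√5/2 (t(a) = 3/2 - (-8*(-1)³ - (-5)^(3/2))/2 = 3/2 - (-8*(-1) - (-5)*I*√5)/2 = 3/2 - (8 + 5*I*√5)/2 = 3/2 + (-4 - 5*I*√5/2) = -5/2 - 5*I*√5/2)
Y(-2, 67) - t((0 + 9)/(-25 + 1)) = -2 - (-5/2 - 5*I*√5/2) = -2 + (5/2 + 5*I*√5/2) = ½ + 5*I*√5/2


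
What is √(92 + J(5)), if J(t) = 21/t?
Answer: √2405/5 ≈ 9.8082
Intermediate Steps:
√(92 + J(5)) = √(92 + 21/5) = √(481/5) = √2405/5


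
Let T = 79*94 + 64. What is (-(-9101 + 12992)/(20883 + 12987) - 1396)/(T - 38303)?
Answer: 15762137/347878770 ≈ 0.045309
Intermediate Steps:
T = 7490 (T = 7426 + 64 = 7490)
(-(-9101 + 12992)/(20883 + 12987) - 1396)/(T - 38303) = (-(-9101 + 12992)/(20883 + 12987) - 1396)/(7490 - 38303) = (-3891/33870 - 1396)/(-30813) = (-3891/33870 - 1396)*(-1/30813) = (-1*1297/11290 - 1396)*(-1/30813) = (-1297/11290 - 1396)*(-1/30813) = -15762137/11290*(-1/30813) = 15762137/347878770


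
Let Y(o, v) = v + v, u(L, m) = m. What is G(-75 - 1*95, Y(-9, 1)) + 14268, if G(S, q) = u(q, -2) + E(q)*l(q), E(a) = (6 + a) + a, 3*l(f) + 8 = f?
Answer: 14246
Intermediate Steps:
l(f) = -8/3 + f/3
E(a) = 6 + 2*a
Y(o, v) = 2*v
G(S, q) = -2 + (6 + 2*q)*(-8/3 + q/3)
G(-75 - 1*95, Y(-9, 1)) + 14268 = (-2 + 2*(-8 + 2*1)*(3 + 2*1)/3) + 14268 = (-2 + 2*(-8 + 2)*(3 + 2)/3) + 14268 = (-2 + (⅔)*(-6)*5) + 14268 = (-2 - 20) + 14268 = -22 + 14268 = 14246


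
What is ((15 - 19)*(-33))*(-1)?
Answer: -132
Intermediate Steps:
((15 - 19)*(-33))*(-1) = -4*(-33)*(-1) = 132*(-1) = -132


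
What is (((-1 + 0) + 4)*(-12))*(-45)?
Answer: 1620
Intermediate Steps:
(((-1 + 0) + 4)*(-12))*(-45) = ((-1 + 4)*(-12))*(-45) = (3*(-12))*(-45) = -36*(-45) = 1620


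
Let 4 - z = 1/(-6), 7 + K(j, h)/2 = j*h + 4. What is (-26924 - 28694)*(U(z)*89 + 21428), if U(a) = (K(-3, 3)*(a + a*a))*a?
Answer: 85180246214/9 ≈ 9.4645e+9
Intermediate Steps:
K(j, h) = -6 + 2*h*j (K(j, h) = -14 + 2*(j*h + 4) = -14 + 2*(h*j + 4) = -14 + 2*(4 + h*j) = -14 + (8 + 2*h*j) = -6 + 2*h*j)
z = 25/6 (z = 4 - 1/(-6) = 4 - 1*(-1/6) = 4 + 1/6 = 25/6 ≈ 4.1667)
U(a) = a*(-24*a - 24*a**2) (U(a) = ((-6 + 2*3*(-3))*(a + a*a))*a = ((-6 - 18)*(a + a**2))*a = (-24*(a + a**2))*a = (-24*a - 24*a**2)*a = a*(-24*a - 24*a**2))
(-26924 - 28694)*(U(z)*89 + 21428) = (-26924 - 28694)*((24*(25/6)**2*(-1 - 1*25/6))*89 + 21428) = -55618*((24*(625/36)*(-1 - 25/6))*89 + 21428) = -55618*((24*(625/36)*(-31/6))*89 + 21428) = -55618*(-19375/9*89 + 21428) = -55618*(-1724375/9 + 21428) = -55618*(-1531523/9) = 85180246214/9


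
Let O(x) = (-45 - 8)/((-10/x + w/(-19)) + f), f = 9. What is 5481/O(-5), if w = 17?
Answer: -1052352/1007 ≈ -1045.0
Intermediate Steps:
O(x) = -53/(154/19 - 10/x) (O(x) = (-45 - 8)/((-10/x + 17/(-19)) + 9) = -53/((-10/x + 17*(-1/19)) + 9) = -53/((-10/x - 17/19) + 9) = -53/((-17/19 - 10/x) + 9) = -53/(154/19 - 10/x))
5481/O(-5) = 5481/((-1007*(-5)/(-190 + 154*(-5)))) = 5481/((-1007*(-5)/(-190 - 770))) = 5481/((-1007*(-5)/(-960))) = 5481/((-1007*(-5)*(-1/960))) = 5481/(-1007/192) = 5481*(-192/1007) = -1052352/1007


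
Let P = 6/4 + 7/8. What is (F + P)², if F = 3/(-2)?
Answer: 49/64 ≈ 0.76563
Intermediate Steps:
P = 19/8 (P = 6*(¼) + 7*(⅛) = 3/2 + 7/8 = 19/8 ≈ 2.3750)
F = -3/2 (F = 3*(-½) = -3/2 ≈ -1.5000)
(F + P)² = (-3/2 + 19/8)² = (7/8)² = 49/64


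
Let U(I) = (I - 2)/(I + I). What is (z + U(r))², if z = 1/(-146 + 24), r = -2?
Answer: 14641/14884 ≈ 0.98367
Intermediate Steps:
U(I) = (-2 + I)/(2*I) (U(I) = (-2 + I)/((2*I)) = (-2 + I)*(1/(2*I)) = (-2 + I)/(2*I))
z = -1/122 (z = 1/(-122) = -1/122 ≈ -0.0081967)
(z + U(r))² = (-1/122 + (½)*(-2 - 2)/(-2))² = (-1/122 + (½)*(-½)*(-4))² = (-1/122 + 1)² = (121/122)² = 14641/14884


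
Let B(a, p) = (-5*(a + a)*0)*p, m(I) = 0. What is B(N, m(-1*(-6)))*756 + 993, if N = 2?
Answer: 993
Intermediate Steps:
B(a, p) = 0 (B(a, p) = (-5*2*a*0)*p = (-5*0)*p = 0*p = 0)
B(N, m(-1*(-6)))*756 + 993 = 0*756 + 993 = 0 + 993 = 993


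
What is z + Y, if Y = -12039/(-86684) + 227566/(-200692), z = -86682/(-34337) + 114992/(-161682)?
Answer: 9877884073927194857/12072661912244754444 ≈ 0.81820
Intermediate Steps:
z = 5033219410/2775837417 (z = -86682*(-1/34337) + 114992*(-1/161682) = 86682/34337 - 57496/80841 = 5033219410/2775837417 ≈ 1.8132)
Y = -4327550039/4349196332 (Y = -12039*(-1/86684) + 227566*(-1/200692) = 12039/86684 - 113783/100346 = -4327550039/4349196332 ≈ -0.99502)
z + Y = 5033219410/2775837417 - 4327550039/4349196332 = 9877884073927194857/12072661912244754444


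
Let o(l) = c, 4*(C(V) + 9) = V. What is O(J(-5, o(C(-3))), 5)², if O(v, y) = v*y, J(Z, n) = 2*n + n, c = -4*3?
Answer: 32400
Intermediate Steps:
c = -12
C(V) = -9 + V/4
o(l) = -12
J(Z, n) = 3*n
O(J(-5, o(C(-3))), 5)² = ((3*(-12))*5)² = (-36*5)² = (-180)² = 32400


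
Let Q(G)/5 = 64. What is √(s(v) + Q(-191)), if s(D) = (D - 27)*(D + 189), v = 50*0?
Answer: I*√4783 ≈ 69.159*I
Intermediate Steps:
Q(G) = 320 (Q(G) = 5*64 = 320)
v = 0
s(D) = (-27 + D)*(189 + D)
√(s(v) + Q(-191)) = √((-5103 + 0² + 162*0) + 320) = √((-5103 + 0 + 0) + 320) = √(-5103 + 320) = √(-4783) = I*√4783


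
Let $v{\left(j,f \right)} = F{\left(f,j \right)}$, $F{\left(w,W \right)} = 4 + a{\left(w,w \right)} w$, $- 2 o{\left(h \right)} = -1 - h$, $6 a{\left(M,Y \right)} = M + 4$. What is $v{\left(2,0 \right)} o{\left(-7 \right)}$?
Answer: $-12$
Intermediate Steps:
$a{\left(M,Y \right)} = \frac{2}{3} + \frac{M}{6}$ ($a{\left(M,Y \right)} = \frac{M + 4}{6} = \frac{4 + M}{6} = \frac{2}{3} + \frac{M}{6}$)
$o{\left(h \right)} = \frac{1}{2} + \frac{h}{2}$ ($o{\left(h \right)} = - \frac{-1 - h}{2} = \frac{1}{2} + \frac{h}{2}$)
$F{\left(w,W \right)} = 4 + w \left(\frac{2}{3} + \frac{w}{6}\right)$ ($F{\left(w,W \right)} = 4 + \left(\frac{2}{3} + \frac{w}{6}\right) w = 4 + w \left(\frac{2}{3} + \frac{w}{6}\right)$)
$v{\left(j,f \right)} = 4 + \frac{f \left(4 + f\right)}{6}$
$v{\left(2,0 \right)} o{\left(-7 \right)} = \left(4 + \frac{1}{6} \cdot 0 \left(4 + 0\right)\right) \left(\frac{1}{2} + \frac{1}{2} \left(-7\right)\right) = \left(4 + \frac{1}{6} \cdot 0 \cdot 4\right) \left(\frac{1}{2} - \frac{7}{2}\right) = \left(4 + 0\right) \left(-3\right) = 4 \left(-3\right) = -12$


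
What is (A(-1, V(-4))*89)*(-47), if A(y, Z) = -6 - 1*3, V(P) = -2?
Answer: 37647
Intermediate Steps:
A(y, Z) = -9 (A(y, Z) = -6 - 3 = -9)
(A(-1, V(-4))*89)*(-47) = -9*89*(-47) = -801*(-47) = 37647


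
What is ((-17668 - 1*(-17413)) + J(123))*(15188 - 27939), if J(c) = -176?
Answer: 5495681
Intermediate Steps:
((-17668 - 1*(-17413)) + J(123))*(15188 - 27939) = ((-17668 - 1*(-17413)) - 176)*(15188 - 27939) = ((-17668 + 17413) - 176)*(-12751) = (-255 - 176)*(-12751) = -431*(-12751) = 5495681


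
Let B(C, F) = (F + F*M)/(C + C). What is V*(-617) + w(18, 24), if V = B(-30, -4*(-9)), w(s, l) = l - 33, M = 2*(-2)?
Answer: -5598/5 ≈ -1119.6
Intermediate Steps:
M = -4
w(s, l) = -33 + l
B(C, F) = -3*F/(2*C) (B(C, F) = (F + F*(-4))/(C + C) = (F - 4*F)/((2*C)) = (-3*F)*(1/(2*C)) = -3*F/(2*C))
V = 9/5 (V = -3/2*(-4*(-9))/(-30) = -3/2*36*(-1/30) = 9/5 ≈ 1.8000)
V*(-617) + w(18, 24) = (9/5)*(-617) + (-33 + 24) = -5553/5 - 9 = -5598/5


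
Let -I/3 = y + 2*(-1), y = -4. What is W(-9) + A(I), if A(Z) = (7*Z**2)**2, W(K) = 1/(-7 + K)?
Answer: 82301183/16 ≈ 5.1438e+6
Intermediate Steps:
I = 18 (I = -3*(-4 + 2*(-1)) = -3*(-4 - 2) = -3*(-6) = 18)
A(Z) = 49*Z**4
W(-9) + A(I) = 1/(-7 - 9) + 49*18**4 = 1/(-16) + 49*104976 = -1/16 + 5143824 = 82301183/16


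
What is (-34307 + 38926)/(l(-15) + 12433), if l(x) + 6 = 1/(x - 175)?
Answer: 877610/2361129 ≈ 0.37169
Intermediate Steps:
l(x) = -6 + 1/(-175 + x) (l(x) = -6 + 1/(x - 175) = -6 + 1/(-175 + x))
(-34307 + 38926)/(l(-15) + 12433) = (-34307 + 38926)/((1051 - 6*(-15))/(-175 - 15) + 12433) = 4619/((1051 + 90)/(-190) + 12433) = 4619/(-1/190*1141 + 12433) = 4619/(-1141/190 + 12433) = 4619/(2361129/190) = 4619*(190/2361129) = 877610/2361129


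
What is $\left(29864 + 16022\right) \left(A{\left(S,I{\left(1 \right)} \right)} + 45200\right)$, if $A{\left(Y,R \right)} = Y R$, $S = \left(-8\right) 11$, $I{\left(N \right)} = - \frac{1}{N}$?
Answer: $2078085168$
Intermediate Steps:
$S = -88$
$A{\left(Y,R \right)} = R Y$
$\left(29864 + 16022\right) \left(A{\left(S,I{\left(1 \right)} \right)} + 45200\right) = \left(29864 + 16022\right) \left(- 1^{-1} \left(-88\right) + 45200\right) = 45886 \left(\left(-1\right) 1 \left(-88\right) + 45200\right) = 45886 \left(\left(-1\right) \left(-88\right) + 45200\right) = 45886 \left(88 + 45200\right) = 45886 \cdot 45288 = 2078085168$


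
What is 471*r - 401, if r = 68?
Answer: 31627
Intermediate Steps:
471*r - 401 = 471*68 - 401 = 32028 - 401 = 31627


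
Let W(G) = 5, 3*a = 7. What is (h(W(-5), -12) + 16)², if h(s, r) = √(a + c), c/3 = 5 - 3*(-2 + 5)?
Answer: (48 + I*√87)²/9 ≈ 246.33 + 99.492*I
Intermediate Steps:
a = 7/3 (a = (⅓)*7 = 7/3 ≈ 2.3333)
c = -12 (c = 3*(5 - 3*(-2 + 5)) = 3*(5 - 3*3) = 3*(5 - 1*9) = 3*(5 - 9) = 3*(-4) = -12)
h(s, r) = I*√87/3 (h(s, r) = √(7/3 - 12) = √(-29/3) = I*√87/3)
(h(W(-5), -12) + 16)² = (I*√87/3 + 16)² = (16 + I*√87/3)²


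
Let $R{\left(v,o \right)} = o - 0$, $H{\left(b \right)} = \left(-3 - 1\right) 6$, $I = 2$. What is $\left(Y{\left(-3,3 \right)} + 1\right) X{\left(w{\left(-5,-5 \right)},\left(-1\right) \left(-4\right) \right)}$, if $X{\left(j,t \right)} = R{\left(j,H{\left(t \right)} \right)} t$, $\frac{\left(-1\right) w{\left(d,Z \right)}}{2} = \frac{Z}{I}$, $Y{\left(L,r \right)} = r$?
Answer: $-384$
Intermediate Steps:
$w{\left(d,Z \right)} = - Z$ ($w{\left(d,Z \right)} = - 2 \frac{Z}{2} = - Z$)
$H{\left(b \right)} = -24$ ($H{\left(b \right)} = \left(-4\right) 6 = -24$)
$R{\left(v,o \right)} = o$ ($R{\left(v,o \right)} = o + 0 = o$)
$X{\left(j,t \right)} = - 24 t$
$\left(Y{\left(-3,3 \right)} + 1\right) X{\left(w{\left(-5,-5 \right)},\left(-1\right) \left(-4\right) \right)} = \left(3 + 1\right) \left(- 24 \left(\left(-1\right) \left(-4\right)\right)\right) = 4 \left(\left(-24\right) 4\right) = 4 \left(-96\right) = -384$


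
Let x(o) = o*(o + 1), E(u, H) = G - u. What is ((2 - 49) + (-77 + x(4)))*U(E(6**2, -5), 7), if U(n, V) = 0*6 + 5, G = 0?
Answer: -520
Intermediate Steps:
E(u, H) = -u (E(u, H) = 0 - u = -u)
U(n, V) = 5 (U(n, V) = 0 + 5 = 5)
x(o) = o*(1 + o)
((2 - 49) + (-77 + x(4)))*U(E(6**2, -5), 7) = ((2 - 49) + (-77 + 4*(1 + 4)))*5 = (-47 + (-77 + 4*5))*5 = (-47 + (-77 + 20))*5 = (-47 - 57)*5 = -104*5 = -520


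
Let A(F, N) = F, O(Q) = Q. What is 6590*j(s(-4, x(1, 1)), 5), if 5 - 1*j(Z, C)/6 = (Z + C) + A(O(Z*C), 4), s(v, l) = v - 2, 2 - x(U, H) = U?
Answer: 1423440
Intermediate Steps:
x(U, H) = 2 - U
s(v, l) = -2 + v
j(Z, C) = 30 - 6*C - 6*Z - 6*C*Z (j(Z, C) = 30 - 6*((Z + C) + Z*C) = 30 - 6*((C + Z) + C*Z) = 30 - 6*(C + Z + C*Z) = 30 + (-6*C - 6*Z - 6*C*Z) = 30 - 6*C - 6*Z - 6*C*Z)
6590*j(s(-4, x(1, 1)), 5) = 6590*(30 - 6*5 - 6*(-2 - 4) - 6*5*(-2 - 4)) = 6590*(30 - 30 - 6*(-6) - 6*5*(-6)) = 6590*(30 - 30 + 36 + 180) = 6590*216 = 1423440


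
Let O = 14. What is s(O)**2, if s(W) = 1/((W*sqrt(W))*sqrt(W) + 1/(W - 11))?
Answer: 9/346921 ≈ 2.5943e-5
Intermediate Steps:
s(W) = 1/(W**2 + 1/(-11 + W)) (s(W) = 1/(W**(3/2)*sqrt(W) + 1/(-11 + W)) = 1/(W**2 + 1/(-11 + W)))
s(O)**2 = ((-11 + 14)/(1 + 14**3 - 11*14**2))**2 = (3/(1 + 2744 - 11*196))**2 = (3/(1 + 2744 - 2156))**2 = (3/589)**2 = 9/346921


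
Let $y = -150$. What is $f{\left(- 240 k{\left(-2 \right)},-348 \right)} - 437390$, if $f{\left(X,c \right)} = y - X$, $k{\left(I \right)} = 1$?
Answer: $-437300$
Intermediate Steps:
$f{\left(X,c \right)} = -150 - X$
$f{\left(- 240 k{\left(-2 \right)},-348 \right)} - 437390 = \left(-150 - \left(-240\right) 1\right) - 437390 = \left(-150 - -240\right) - 437390 = \left(-150 + 240\right) - 437390 = 90 - 437390 = -437300$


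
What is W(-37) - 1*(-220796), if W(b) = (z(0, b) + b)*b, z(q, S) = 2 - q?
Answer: 222091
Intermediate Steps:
W(b) = b*(2 + b) (W(b) = ((2 - 1*0) + b)*b = ((2 + 0) + b)*b = (2 + b)*b = b*(2 + b))
W(-37) - 1*(-220796) = -37*(2 - 37) - 1*(-220796) = -37*(-35) + 220796 = 1295 + 220796 = 222091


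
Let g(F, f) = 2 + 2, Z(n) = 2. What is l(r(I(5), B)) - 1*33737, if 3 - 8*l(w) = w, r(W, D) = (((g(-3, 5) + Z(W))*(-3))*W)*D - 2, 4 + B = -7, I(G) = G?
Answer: -270881/8 ≈ -33860.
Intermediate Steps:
g(F, f) = 4
B = -11 (B = -4 - 7 = -11)
r(W, D) = -2 - 18*D*W (r(W, D) = (((4 + 2)*(-3))*W)*D - 2 = ((6*(-3))*W)*D - 2 = (-18*W)*D - 2 = -18*D*W - 2 = -2 - 18*D*W)
l(w) = 3/8 - w/8
l(r(I(5), B)) - 1*33737 = (3/8 - (-2 - 18*(-11)*5)/8) - 1*33737 = (3/8 - (-2 + 990)/8) - 33737 = (3/8 - ⅛*988) - 33737 = (3/8 - 247/2) - 33737 = -985/8 - 33737 = -270881/8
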